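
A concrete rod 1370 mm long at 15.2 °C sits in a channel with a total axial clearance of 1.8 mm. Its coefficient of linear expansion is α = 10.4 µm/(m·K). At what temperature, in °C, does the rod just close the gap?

α·L₀·ΔT = 1.8 mm ⇒ ΔT = 1.8 / (10.4×10⁻⁶ × 1370.0) = 126.3 K.
T = 15.2 + 126.3 = 141.5 °C.

142 °C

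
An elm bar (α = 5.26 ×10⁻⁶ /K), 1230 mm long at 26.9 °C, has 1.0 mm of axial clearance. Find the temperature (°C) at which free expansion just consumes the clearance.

α·L₀·ΔT = 1.0 mm ⇒ ΔT = 1.0 / (5.26×10⁻⁶ × 1230.0) = 154.6 K.
T = 26.9 + 154.6 = 181.5 °C.

181 °C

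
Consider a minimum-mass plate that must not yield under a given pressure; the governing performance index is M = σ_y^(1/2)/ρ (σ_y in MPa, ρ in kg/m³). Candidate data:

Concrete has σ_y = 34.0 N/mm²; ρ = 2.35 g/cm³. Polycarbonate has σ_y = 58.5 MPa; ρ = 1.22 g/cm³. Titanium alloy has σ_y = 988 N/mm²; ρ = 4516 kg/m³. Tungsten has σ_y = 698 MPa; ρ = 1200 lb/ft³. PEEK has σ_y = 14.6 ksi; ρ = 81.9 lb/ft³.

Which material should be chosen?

PEEK

After converting to SI:
  concrete: σ_y = 34.00 MPa, ρ = 2350 kg/m³
  polycarbonate: σ_y = 58.50 MPa, ρ = 1220 kg/m³
  titanium alloy: σ_y = 988.0 MPa, ρ = 4516 kg/m³
  tungsten: σ_y = 698.0 MPa, ρ = 19220 kg/m³
  PEEK: σ_y = 100.7 MPa, ρ = 1312 kg/m³
  PEEK: M = 7.65×10⁻³
  titanium alloy: M = 6.96×10⁻³
  polycarbonate: M = 6.27×10⁻³
  concrete: M = 2.48×10⁻³
  tungsten: M = 1.37×10⁻³
The maximum is for PEEK.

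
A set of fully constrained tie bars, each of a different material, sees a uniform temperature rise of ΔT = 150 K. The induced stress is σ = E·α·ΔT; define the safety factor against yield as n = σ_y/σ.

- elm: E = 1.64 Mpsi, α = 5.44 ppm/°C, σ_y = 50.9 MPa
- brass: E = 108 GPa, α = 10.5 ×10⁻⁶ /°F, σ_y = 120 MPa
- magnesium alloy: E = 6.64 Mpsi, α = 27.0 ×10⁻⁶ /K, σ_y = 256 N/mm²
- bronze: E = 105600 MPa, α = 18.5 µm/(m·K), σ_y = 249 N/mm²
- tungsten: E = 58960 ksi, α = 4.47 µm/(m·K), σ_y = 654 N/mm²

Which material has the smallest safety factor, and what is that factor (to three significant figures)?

In consistent units (E in GPa, α in ×10⁻⁶/K, σ_y in MPa):
  elm: E = 11.31, α = 5.44, σ_y = 50.90 → σ = 9.23 MPa, n = 5.52
  brass: E = 108.0, α = 18.9, σ_y = 120.0 → σ = 306 MPa, n = 0.392
  magnesium alloy: E = 45.78, α = 27.0, σ_y = 256.0 → σ = 185 MPa, n = 1.38
  bronze: E = 105.6, α = 18.5, σ_y = 249.0 → σ = 293 MPa, n = 0.850
  tungsten: E = 406.5, α = 4.47, σ_y = 654.0 → σ = 273 MPa, n = 2.40
Brass has the lowest safety factor, n = 0.392.

brass, n = 0.392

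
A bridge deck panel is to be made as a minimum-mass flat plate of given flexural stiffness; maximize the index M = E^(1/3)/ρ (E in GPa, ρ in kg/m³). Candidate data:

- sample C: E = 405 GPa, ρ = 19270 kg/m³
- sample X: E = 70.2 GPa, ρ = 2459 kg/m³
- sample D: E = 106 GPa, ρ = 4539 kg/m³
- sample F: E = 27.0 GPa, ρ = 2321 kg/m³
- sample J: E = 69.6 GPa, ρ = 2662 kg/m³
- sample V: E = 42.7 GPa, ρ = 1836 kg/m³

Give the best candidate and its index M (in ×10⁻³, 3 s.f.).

sample V, M = 1.90×10⁻³

Computing M directly (units already consistent):
  sample V: M = 1.90×10⁻³
  sample X: M = 1.68×10⁻³
  sample J: M = 1.55×10⁻³
  sample F: M = 1.29×10⁻³
  sample D: M = 1.04×10⁻³
  sample C: M = 0.384×10⁻³
Highest index: sample V.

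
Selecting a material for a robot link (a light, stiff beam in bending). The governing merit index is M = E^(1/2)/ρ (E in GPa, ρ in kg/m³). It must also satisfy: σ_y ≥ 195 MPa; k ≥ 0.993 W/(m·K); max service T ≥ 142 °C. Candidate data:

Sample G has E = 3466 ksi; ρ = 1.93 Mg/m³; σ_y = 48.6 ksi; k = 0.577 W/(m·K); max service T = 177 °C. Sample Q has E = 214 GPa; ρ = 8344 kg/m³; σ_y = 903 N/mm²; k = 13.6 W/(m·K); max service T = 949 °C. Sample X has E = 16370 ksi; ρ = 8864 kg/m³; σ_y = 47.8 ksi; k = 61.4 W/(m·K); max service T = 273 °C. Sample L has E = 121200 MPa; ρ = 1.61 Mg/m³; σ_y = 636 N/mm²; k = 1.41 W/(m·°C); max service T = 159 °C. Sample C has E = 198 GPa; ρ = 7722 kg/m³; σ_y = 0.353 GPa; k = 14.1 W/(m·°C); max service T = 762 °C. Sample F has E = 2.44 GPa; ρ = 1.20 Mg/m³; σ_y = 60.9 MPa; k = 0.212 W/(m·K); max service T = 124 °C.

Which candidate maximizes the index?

Screen on constraints: σ_y ≥ 195 MPa; k ≥ 0.993 W/(m·K); max service T ≥ 142 °C. Survivors: sample Q, sample X, sample L, sample C.
Normalizing units and computing the index:
  sample Q: E = 214.0 GPa, ρ = 8344 kg/m³
  sample X: E = 112.9 GPa, ρ = 8864 kg/m³
  sample L: E = 121.2 GPa, ρ = 1610 kg/m³
  sample C: E = 198.0 GPa, ρ = 7722 kg/m³
  sample L: M = 6.84×10⁻³
  sample C: M = 1.82×10⁻³
  sample Q: M = 1.75×10⁻³
  sample X: M = 1.20×10⁻³
Sample L ranks first.

sample L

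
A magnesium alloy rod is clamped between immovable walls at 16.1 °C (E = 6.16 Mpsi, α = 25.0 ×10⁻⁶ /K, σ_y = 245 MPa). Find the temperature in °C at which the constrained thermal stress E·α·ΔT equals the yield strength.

247 °C

E = 6.16 Mpsi = 42.47 GPa.
E·α·ΔT = 245.0 MPa ⇒ ΔT = 245.0 / (42.47×10³ × 25.0×10⁻⁶) = 230.7 K.
T = 16.1 + 230.7 = 246.8 °C.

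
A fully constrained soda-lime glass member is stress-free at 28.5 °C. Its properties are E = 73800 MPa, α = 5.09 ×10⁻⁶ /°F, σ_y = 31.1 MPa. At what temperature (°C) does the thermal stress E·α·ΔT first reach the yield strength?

E = 73800 MPa = 73.80 GPa.
α = 5.09×10⁻⁶/°F × 9/5 = 9.16×10⁻⁶/K.
E·α·ΔT = 31.10 MPa ⇒ ΔT = 31.10 / (73.80×10³ × 9.16×10⁻⁶) = 46.00 K.
T = 28.5 + 46.00 = 74.50 °C.

74.5 °C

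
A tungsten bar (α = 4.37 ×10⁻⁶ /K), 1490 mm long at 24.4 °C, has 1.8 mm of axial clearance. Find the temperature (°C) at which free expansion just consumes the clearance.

301 °C

α·L₀·ΔT = 1.8 mm ⇒ ΔT = 1.8 / (4.37×10⁻⁶ × 1490.0) = 276.4 K.
T = 24.4 + 276.4 = 300.8 °C.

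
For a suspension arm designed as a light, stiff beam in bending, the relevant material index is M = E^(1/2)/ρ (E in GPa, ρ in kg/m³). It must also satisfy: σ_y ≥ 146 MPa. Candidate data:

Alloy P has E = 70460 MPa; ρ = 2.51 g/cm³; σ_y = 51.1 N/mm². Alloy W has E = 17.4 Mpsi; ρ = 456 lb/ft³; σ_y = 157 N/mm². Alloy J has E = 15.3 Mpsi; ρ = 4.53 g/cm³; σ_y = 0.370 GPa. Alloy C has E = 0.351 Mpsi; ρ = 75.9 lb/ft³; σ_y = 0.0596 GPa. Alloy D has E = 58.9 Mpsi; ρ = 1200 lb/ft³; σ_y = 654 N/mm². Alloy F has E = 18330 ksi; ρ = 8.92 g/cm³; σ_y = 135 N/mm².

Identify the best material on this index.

Screen on constraints: σ_y ≥ 146 MPa. Survivors: alloy W, alloy J, alloy D.
Putting every candidate on a common basis:
  alloy W: E = 120.0 GPa, ρ = 7304 kg/m³
  alloy J: E = 105.5 GPa, ρ = 4530 kg/m³
  alloy D: E = 406.1 GPa, ρ = 19220 kg/m³
  alloy J: M = 2.27×10⁻³
  alloy W: M = 1.50×10⁻³
  alloy D: M = 1.05×10⁻³
The maximum is for alloy J.

alloy J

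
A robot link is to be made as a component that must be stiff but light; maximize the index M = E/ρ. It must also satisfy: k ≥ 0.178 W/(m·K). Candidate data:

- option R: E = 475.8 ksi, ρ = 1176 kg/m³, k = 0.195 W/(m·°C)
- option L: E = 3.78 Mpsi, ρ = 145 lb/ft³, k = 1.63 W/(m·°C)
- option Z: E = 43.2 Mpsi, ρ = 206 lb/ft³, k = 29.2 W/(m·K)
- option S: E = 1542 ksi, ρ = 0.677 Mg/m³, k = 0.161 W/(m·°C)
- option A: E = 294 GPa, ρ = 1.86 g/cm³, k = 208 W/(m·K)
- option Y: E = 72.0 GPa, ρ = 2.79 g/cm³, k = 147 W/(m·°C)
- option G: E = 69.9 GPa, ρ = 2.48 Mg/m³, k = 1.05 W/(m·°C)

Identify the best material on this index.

Screen on constraints: k ≥ 0.178 W/(m·K). Survivors: option R, option L, option Z, option A, option Y, option G.
Convert each candidate to consistent units, then evaluate M:
  option R: E = 3.281 GPa, ρ = 1176 kg/m³
  option L: E = 26.06 GPa, ρ = 2323 kg/m³
  option Z: E = 297.9 GPa, ρ = 3300 kg/m³
  option A: E = 294.0 GPa, ρ = 1860 kg/m³
  option Y: E = 72.00 GPa, ρ = 2790 kg/m³
  option G: E = 69.90 GPa, ρ = 2480 kg/m³
  option A: M = 158 MN·m/kg
  option Z: M = 90.3 MN·m/kg
  option G: M = 28.2 MN·m/kg
  option Y: M = 25.8 MN·m/kg
  option L: M = 11.2 MN·m/kg
  option R: M = 2.79 MN·m/kg
The maximum is for option A.

option A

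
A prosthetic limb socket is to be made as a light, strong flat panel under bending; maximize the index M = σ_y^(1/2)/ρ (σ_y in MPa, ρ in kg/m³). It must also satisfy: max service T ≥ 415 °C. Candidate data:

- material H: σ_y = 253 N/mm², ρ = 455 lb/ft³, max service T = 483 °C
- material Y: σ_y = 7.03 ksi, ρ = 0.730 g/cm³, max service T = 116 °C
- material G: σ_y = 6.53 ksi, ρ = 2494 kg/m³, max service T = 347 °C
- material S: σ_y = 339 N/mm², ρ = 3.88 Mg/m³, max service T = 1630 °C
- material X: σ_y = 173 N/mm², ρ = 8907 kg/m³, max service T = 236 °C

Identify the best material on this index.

Screen on constraints: max service T ≥ 415 °C. Survivors: material H, material S.
After converting to SI:
  material H: σ_y = 253.0 MPa, ρ = 7288 kg/m³
  material S: σ_y = 339.0 MPa, ρ = 3880 kg/m³
  material S: M = 4.75×10⁻³
  material H: M = 2.18×10⁻³
Highest index: material S.

material S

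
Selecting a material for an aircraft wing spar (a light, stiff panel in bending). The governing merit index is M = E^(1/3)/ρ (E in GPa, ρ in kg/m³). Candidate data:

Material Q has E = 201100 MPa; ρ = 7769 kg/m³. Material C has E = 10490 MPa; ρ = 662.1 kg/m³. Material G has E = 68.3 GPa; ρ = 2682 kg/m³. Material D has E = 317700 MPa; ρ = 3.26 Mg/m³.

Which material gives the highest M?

In SI units:
  material Q: E = 201.1 GPa, ρ = 7769 kg/m³
  material C: E = 10.49 GPa, ρ = 662.1 kg/m³
  material G: E = 68.30 GPa, ρ = 2682 kg/m³
  material D: E = 317.7 GPa, ρ = 3260 kg/m³
  material C: M = 3.31×10⁻³
  material D: M = 2.09×10⁻³
  material G: M = 1.52×10⁻³
  material Q: M = 0.754×10⁻³
Material C ranks first.

material C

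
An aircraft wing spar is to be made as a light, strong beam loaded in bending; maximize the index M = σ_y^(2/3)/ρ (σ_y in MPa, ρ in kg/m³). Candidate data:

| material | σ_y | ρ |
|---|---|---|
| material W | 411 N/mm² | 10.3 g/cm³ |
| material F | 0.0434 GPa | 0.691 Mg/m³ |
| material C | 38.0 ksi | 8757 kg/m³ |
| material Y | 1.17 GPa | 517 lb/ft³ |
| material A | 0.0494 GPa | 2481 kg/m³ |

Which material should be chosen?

material F

Putting every candidate on a common basis:
  material W: σ_y = 411.0 MPa, ρ = 10300 kg/m³
  material F: σ_y = 43.40 MPa, ρ = 691.0 kg/m³
  material C: σ_y = 262.0 MPa, ρ = 8757 kg/m³
  material Y: σ_y = 1170 MPa, ρ = 8282 kg/m³
  material A: σ_y = 49.40 MPa, ρ = 2481 kg/m³
  material F: M = 17.9×10⁻³
  material Y: M = 13.4×10⁻³
  material A: M = 5.43×10⁻³
  material W: M = 5.37×10⁻³
  material C: M = 4.68×10⁻³
Material F ranks first.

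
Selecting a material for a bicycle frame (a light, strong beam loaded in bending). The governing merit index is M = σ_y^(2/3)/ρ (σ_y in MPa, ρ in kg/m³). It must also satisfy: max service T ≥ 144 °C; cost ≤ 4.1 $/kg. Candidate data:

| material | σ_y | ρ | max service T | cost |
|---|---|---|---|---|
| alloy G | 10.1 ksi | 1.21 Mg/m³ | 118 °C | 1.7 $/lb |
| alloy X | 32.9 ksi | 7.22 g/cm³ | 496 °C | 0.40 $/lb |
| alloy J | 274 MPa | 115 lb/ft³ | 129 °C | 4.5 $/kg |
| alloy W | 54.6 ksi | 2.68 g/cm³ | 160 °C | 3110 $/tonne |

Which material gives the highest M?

Screen on constraints: max service T ≥ 144 °C; cost ≤ 4.1 $/kg. Survivors: alloy X, alloy W.
Convert each candidate to consistent units, then evaluate M:
  alloy X: σ_y = 226.8 MPa, ρ = 7220 kg/m³
  alloy W: σ_y = 376.5 MPa, ρ = 2680 kg/m³
  alloy W: M = 19.5×10⁻³
  alloy X: M = 5.15×10⁻³
Alloy W has the largest M.

alloy W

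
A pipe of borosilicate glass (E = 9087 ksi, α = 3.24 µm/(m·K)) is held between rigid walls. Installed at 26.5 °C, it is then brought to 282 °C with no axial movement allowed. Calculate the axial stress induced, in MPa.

E = 9087 ksi = 62.65 GPa.
ΔT = 255.5 K. Constrained thermal stress σ = E·α·ΔT = 62.65×10³ MPa × 3.24×10⁻⁶ × 255.5 = 51.9 MPa (compressive).

51.9 MPa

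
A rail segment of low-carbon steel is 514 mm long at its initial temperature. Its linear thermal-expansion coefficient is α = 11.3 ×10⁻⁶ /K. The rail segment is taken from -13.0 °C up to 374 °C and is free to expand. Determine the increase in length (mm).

2.25 mm

ΔT = 374 − (-13.0) = 387.0 K.
ΔL = α·L₀·ΔT = 11.3×10⁻⁶ × 514 mm × 387.0 K = 2.25 mm.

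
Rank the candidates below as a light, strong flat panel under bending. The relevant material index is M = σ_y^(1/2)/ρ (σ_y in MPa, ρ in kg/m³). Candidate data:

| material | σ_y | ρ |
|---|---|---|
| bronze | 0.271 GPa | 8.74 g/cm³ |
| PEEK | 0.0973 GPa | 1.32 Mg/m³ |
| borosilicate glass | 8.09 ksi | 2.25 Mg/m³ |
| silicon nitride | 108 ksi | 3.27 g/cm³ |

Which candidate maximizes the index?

silicon nitride

Putting every candidate on a common basis:
  bronze: σ_y = 271.0 MPa, ρ = 8740 kg/m³
  PEEK: σ_y = 97.30 MPa, ρ = 1320 kg/m³
  borosilicate glass: σ_y = 55.78 MPa, ρ = 2250 kg/m³
  silicon nitride: σ_y = 744.6 MPa, ρ = 3270 kg/m³
  silicon nitride: M = 8.34×10⁻³
  PEEK: M = 7.47×10⁻³
  borosilicate glass: M = 3.32×10⁻³
  bronze: M = 1.88×10⁻³
Silicon nitride has the largest M.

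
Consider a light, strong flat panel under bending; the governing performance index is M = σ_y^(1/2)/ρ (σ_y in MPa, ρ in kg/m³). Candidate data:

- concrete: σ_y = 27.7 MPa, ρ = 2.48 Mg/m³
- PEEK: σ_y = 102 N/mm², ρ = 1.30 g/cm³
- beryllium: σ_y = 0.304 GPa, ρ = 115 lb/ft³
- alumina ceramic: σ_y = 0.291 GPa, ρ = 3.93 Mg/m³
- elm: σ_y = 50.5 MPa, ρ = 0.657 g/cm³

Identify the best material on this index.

After converting to SI:
  concrete: σ_y = 27.70 MPa, ρ = 2480 kg/m³
  PEEK: σ_y = 102.0 MPa, ρ = 1300 kg/m³
  beryllium: σ_y = 304.0 MPa, ρ = 1842 kg/m³
  alumina ceramic: σ_y = 291.0 MPa, ρ = 3930 kg/m³
  elm: σ_y = 50.50 MPa, ρ = 657.0 kg/m³
  elm: M = 10.8×10⁻³
  beryllium: M = 9.46×10⁻³
  PEEK: M = 7.77×10⁻³
  alumina ceramic: M = 4.34×10⁻³
  concrete: M = 2.12×10⁻³
Elm has the largest M.

elm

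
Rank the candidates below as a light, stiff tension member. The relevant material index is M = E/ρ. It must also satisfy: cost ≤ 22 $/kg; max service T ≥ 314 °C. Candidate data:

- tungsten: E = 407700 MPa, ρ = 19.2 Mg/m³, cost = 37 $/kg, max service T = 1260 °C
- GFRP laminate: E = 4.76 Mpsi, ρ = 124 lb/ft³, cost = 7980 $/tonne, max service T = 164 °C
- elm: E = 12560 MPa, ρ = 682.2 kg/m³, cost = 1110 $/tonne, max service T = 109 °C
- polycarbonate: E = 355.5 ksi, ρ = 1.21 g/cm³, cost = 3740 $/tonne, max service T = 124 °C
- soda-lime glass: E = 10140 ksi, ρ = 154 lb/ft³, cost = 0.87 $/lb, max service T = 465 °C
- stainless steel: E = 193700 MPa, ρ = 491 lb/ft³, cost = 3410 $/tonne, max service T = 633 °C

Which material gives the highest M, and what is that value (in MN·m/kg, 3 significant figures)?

soda-lime glass, M = 28.3 MN·m/kg

Screen on constraints: cost ≤ 22 $/kg; max service T ≥ 314 °C. Survivors: soda-lime glass, stainless steel.
In SI units:
  soda-lime glass: E = 69.91 GPa, ρ = 2467 kg/m³
  stainless steel: E = 193.7 GPa, ρ = 7865 kg/m³
  soda-lime glass: M = 28.3 MN·m/kg
  stainless steel: M = 24.6 MN·m/kg
Soda-lime glass ranks first.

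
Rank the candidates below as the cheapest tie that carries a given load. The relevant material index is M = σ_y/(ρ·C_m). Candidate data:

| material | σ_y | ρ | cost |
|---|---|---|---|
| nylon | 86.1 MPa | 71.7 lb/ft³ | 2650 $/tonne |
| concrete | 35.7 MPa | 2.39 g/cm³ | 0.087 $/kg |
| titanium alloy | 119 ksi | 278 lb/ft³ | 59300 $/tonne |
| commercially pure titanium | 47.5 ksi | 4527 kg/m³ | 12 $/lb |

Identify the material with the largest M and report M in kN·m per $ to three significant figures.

Putting every candidate on a common basis:
  nylon: σ_y = 86.10 MPa, ρ = 1149 kg/m³, cost = 2.650 $/kg
  concrete: σ_y = 35.70 MPa, ρ = 2390 kg/m³, cost = 0.08700 $/kg
  titanium alloy: σ_y = 820.5 MPa, ρ = 4453 kg/m³, cost = 59.30 $/kg
  commercially pure titanium: σ_y = 327.5 MPa, ρ = 4527 kg/m³, cost = 26.46 $/kg
  concrete: M = 172 kN·m per $
  nylon: M = 28.3 kN·m per $
  titanium alloy: M = 3.11 kN·m per $
  commercially pure titanium: M = 2.73 kN·m per $
Concrete has the largest M.

concrete, M = 172 kN·m per $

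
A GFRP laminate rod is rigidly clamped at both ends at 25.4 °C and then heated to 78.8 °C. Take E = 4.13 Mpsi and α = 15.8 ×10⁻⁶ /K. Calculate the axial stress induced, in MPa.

E = 4.13 Mpsi = 28.48 GPa.
ΔT = 53.40 K. Constrained thermal stress σ = E·α·ΔT = 28.48×10³ MPa × 15.8×10⁻⁶ × 53.40 = 24.0 MPa (compressive).

24.0 MPa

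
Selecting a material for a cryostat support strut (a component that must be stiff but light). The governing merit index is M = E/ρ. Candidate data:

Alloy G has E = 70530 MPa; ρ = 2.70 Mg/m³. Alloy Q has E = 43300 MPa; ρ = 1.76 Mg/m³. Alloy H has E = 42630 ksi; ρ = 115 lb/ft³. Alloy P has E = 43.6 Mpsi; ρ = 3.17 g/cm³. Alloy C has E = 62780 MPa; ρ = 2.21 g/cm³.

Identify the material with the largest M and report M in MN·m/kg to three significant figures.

Normalizing units and computing the index:
  alloy G: E = 70.53 GPa, ρ = 2700 kg/m³
  alloy Q: E = 43.30 GPa, ρ = 1760 kg/m³
  alloy H: E = 293.9 GPa, ρ = 1842 kg/m³
  alloy P: E = 300.6 GPa, ρ = 3170 kg/m³
  alloy C: E = 62.78 GPa, ρ = 2210 kg/m³
  alloy H: M = 160 MN·m/kg
  alloy P: M = 94.8 MN·m/kg
  alloy C: M = 28.4 MN·m/kg
  alloy G: M = 26.1 MN·m/kg
  alloy Q: M = 24.6 MN·m/kg
The maximum is for alloy H.

alloy H, M = 160 MN·m/kg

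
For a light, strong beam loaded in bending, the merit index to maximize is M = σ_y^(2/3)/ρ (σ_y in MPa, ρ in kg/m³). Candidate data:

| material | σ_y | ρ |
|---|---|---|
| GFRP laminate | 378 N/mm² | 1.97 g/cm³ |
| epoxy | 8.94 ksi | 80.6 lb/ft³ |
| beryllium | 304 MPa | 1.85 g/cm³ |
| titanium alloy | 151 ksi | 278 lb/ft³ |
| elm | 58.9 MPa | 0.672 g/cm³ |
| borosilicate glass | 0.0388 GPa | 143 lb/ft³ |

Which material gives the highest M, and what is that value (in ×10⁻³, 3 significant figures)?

After converting to SI:
  GFRP laminate: σ_y = 378.0 MPa, ρ = 1970 kg/m³
  epoxy: σ_y = 61.64 MPa, ρ = 1291 kg/m³
  beryllium: σ_y = 304.0 MPa, ρ = 1850 kg/m³
  titanium alloy: σ_y = 1041 MPa, ρ = 4453 kg/m³
  elm: σ_y = 58.90 MPa, ρ = 672.0 kg/m³
  borosilicate glass: σ_y = 38.80 MPa, ρ = 2291 kg/m³
  GFRP laminate: M = 26.5×10⁻³
  beryllium: M = 24.4×10⁻³
  titanium alloy: M = 23.1×10⁻³
  elm: M = 22.5×10⁻³
  epoxy: M = 12.1×10⁻³
  borosilicate glass: M = 5.00×10⁻³
The maximum is for GFRP laminate.

GFRP laminate, M = 26.5×10⁻³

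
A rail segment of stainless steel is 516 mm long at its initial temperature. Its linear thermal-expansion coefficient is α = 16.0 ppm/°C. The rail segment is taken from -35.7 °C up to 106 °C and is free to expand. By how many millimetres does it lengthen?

ΔT = 106 − (-35.7) = 141.7 K.
ΔL = α·L₀·ΔT = 16.0×10⁻⁶ × 516 mm × 141.7 K = 1.17 mm.

1.17 mm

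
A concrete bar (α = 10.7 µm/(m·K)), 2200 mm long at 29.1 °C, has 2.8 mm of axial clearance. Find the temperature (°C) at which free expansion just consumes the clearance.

α·L₀·ΔT = 2.8 mm ⇒ ΔT = 2.8 / (10.7×10⁻⁶ × 2200.0) = 118.9 K.
T = 29.1 + 118.9 = 148.0 °C.

148 °C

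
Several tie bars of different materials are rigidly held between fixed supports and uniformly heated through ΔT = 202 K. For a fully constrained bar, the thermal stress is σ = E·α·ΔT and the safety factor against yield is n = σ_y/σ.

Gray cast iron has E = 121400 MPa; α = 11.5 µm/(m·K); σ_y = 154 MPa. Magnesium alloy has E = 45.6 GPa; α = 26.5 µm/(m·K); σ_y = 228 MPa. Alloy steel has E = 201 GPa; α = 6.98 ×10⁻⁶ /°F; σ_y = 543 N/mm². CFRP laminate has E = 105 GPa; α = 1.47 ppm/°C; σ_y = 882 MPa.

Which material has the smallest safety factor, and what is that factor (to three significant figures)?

gray cast iron, n = 0.546

Converting E to GPa, α to ×10⁻⁶/K, σ_y to MPa, then σ and n for each:
  gray cast iron: E = 121.4, α = 11.5, σ_y = 154.0 → σ = 282 MPa, n = 0.546
  magnesium alloy: E = 45.60, α = 26.5, σ_y = 228.0 → σ = 244 MPa, n = 0.934
  alloy steel: E = 201.0, α = 12.6, σ_y = 543.0 → σ = 510 MPa, n = 1.06
  CFRP laminate: E = 105.0, α = 1.47, σ_y = 882.0 → σ = 31.2 MPa, n = 28.3
The minimum is gray cast iron at n = 0.546.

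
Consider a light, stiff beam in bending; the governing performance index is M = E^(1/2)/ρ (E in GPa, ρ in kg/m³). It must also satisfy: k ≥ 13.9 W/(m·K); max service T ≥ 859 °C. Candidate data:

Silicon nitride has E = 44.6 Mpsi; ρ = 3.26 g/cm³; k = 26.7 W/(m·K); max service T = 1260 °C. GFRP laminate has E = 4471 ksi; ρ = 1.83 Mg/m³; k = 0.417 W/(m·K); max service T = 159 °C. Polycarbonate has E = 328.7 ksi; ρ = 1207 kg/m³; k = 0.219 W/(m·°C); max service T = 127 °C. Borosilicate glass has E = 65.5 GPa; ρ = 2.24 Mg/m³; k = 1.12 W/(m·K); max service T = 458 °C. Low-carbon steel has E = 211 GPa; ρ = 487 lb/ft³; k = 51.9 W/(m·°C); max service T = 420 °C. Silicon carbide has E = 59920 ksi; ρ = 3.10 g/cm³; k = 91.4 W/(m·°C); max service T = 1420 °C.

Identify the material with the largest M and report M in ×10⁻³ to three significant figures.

Screen on constraints: k ≥ 13.9 W/(m·K); max service T ≥ 859 °C. Survivors: silicon nitride, silicon carbide.
In SI units:
  silicon nitride: E = 307.5 GPa, ρ = 3260 kg/m³
  silicon carbide: E = 413.1 GPa, ρ = 3100 kg/m³
  silicon carbide: M = 6.56×10⁻³
  silicon nitride: M = 5.38×10⁻³
Highest index: silicon carbide.

silicon carbide, M = 6.56×10⁻³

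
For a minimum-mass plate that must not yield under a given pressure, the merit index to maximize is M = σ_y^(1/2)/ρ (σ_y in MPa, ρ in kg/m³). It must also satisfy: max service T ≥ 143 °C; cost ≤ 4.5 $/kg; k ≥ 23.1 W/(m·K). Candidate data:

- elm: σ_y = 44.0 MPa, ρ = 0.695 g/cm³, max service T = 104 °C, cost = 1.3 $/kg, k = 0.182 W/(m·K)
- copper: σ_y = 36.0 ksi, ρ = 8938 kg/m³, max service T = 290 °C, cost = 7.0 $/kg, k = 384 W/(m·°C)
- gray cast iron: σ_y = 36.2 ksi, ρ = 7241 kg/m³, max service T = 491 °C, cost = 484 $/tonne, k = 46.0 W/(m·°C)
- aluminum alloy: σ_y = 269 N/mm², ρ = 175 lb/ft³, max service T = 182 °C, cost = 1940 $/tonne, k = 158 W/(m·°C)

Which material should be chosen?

aluminum alloy

Screen on constraints: max service T ≥ 143 °C; cost ≤ 4.5 $/kg; k ≥ 23.1 W/(m·K). Survivors: gray cast iron, aluminum alloy.
In SI units:
  gray cast iron: σ_y = 249.6 MPa, ρ = 7241 kg/m³
  aluminum alloy: σ_y = 269.0 MPa, ρ = 2803 kg/m³
  aluminum alloy: M = 5.85×10⁻³
  gray cast iron: M = 2.18×10⁻³
The maximum is for aluminum alloy.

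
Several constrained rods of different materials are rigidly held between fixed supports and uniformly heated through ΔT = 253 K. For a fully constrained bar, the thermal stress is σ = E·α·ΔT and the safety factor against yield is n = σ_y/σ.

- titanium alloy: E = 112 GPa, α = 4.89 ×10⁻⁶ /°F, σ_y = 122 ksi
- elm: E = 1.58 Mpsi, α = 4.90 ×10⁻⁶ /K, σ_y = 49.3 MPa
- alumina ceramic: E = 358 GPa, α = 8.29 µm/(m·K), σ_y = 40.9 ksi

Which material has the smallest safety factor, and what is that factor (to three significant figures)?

With everything in SI (GPa, ×10⁻⁶/K, MPa):
  titanium alloy: E = 112.0, α = 8.80, σ_y = 841.2 → σ = 249 MPa, n = 3.37
  elm: E = 10.89, α = 4.90, σ_y = 49.30 → σ = 13.5 MPa, n = 3.65
  alumina ceramic: E = 358.0, α = 8.29, σ_y = 282.0 → σ = 751 MPa, n = 0.376
Smallest n: alumina ceramic with n = 0.376.

alumina ceramic, n = 0.376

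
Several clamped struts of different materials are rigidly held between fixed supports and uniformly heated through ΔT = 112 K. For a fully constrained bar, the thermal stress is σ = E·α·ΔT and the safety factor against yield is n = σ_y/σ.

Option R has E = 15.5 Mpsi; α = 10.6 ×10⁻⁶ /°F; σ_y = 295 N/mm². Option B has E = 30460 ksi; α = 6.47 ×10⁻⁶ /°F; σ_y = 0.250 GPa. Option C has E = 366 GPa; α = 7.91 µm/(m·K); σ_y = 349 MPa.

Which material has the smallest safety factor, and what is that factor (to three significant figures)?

Converting E to GPa, α to ×10⁻⁶/K, σ_y to MPa, then σ and n for each:
  option R: E = 106.9, α = 19.1, σ_y = 295.0 → σ = 228 MPa, n = 1.29
  option B: E = 210.0, α = 11.6, σ_y = 250.0 → σ = 274 MPa, n = 0.913
  option C: E = 366.0, α = 7.91, σ_y = 349.0 → σ = 324 MPa, n = 1.08
Smallest n: option B with n = 0.913.

option B, n = 0.913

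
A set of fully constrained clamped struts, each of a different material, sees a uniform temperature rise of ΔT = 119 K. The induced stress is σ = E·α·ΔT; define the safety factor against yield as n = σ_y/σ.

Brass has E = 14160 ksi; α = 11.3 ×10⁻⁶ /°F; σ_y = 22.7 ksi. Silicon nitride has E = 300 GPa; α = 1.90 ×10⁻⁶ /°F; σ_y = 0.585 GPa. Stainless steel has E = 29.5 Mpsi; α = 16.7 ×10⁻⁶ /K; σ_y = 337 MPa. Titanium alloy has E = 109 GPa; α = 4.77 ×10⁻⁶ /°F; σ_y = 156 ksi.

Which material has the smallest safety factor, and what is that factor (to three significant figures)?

Per material, after unit conversion:
  brass: E = 97.63, α = 20.3, σ_y = 156.5 → σ = 236 MPa, n = 0.662
  silicon nitride: E = 300.0, α = 3.42, σ_y = 585.0 → σ = 122 MPa, n = 4.79
  stainless steel: E = 203.4, α = 16.7, σ_y = 337.0 → σ = 404 MPa, n = 0.834
  titanium alloy: E = 109.0, α = 8.59, σ_y = 1076 → σ = 111 MPa, n = 9.66
Brass has the lowest safety factor, n = 0.662.

brass, n = 0.662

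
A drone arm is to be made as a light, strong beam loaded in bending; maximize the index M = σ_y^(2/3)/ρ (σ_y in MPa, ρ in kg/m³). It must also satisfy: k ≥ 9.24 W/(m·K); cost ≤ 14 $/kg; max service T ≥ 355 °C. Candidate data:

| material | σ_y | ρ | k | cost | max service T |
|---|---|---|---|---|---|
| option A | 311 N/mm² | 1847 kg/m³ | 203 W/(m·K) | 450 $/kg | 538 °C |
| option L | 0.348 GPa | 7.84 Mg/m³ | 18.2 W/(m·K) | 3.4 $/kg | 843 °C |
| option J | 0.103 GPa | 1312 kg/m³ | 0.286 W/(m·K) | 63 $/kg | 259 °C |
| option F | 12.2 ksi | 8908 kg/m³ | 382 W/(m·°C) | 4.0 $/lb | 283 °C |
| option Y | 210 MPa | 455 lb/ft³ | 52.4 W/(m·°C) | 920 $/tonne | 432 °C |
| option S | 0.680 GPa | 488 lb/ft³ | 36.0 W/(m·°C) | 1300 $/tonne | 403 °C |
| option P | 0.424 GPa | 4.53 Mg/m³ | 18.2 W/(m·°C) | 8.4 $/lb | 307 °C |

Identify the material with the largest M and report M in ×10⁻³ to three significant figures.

Screen on constraints: k ≥ 9.24 W/(m·K); cost ≤ 14 $/kg; max service T ≥ 355 °C. Survivors: option L, option Y, option S.
Normalizing units and computing the index:
  option L: σ_y = 348.0 MPa, ρ = 7840 kg/m³
  option Y: σ_y = 210.0 MPa, ρ = 7288 kg/m³
  option S: σ_y = 680.0 MPa, ρ = 7817 kg/m³
  option S: M = 9.89×10⁻³
  option L: M = 6.31×10⁻³
  option Y: M = 4.85×10⁻³
Option S ranks first.

option S, M = 9.89×10⁻³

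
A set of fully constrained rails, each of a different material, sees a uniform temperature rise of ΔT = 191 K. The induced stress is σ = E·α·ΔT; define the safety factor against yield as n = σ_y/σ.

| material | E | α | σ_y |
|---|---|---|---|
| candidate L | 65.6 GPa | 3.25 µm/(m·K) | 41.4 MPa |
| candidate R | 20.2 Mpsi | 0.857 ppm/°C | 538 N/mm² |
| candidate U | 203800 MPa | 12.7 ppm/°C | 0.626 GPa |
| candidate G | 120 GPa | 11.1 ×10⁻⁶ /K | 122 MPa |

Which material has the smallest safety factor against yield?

With everything in SI (GPa, ×10⁻⁶/K, MPa):
  candidate L: E = 65.60, α = 3.25, σ_y = 41.40 → σ = 40.7 MPa, n = 1.02
  candidate R: E = 139.3, α = 0.857, σ_y = 538.0 → σ = 22.8 MPa, n = 23.6
  candidate U: E = 203.8, α = 12.7, σ_y = 626.0 → σ = 494 MPa, n = 1.27
  candidate G: E = 120.0, α = 11.1, σ_y = 122.0 → σ = 254 MPa, n = 0.480
Candidate G has the lowest safety factor, n = 0.480.

candidate G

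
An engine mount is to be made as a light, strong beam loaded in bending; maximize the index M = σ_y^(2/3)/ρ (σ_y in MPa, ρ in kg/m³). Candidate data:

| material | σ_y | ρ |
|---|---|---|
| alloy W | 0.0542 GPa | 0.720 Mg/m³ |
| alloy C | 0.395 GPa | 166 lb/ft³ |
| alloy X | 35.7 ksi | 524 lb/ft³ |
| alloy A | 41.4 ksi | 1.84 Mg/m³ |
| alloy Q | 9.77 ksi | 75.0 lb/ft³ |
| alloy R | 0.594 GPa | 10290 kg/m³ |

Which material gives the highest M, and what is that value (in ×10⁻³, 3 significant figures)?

Putting every candidate on a common basis:
  alloy W: σ_y = 54.20 MPa, ρ = 720.0 kg/m³
  alloy C: σ_y = 395.0 MPa, ρ = 2659 kg/m³
  alloy X: σ_y = 246.1 MPa, ρ = 8394 kg/m³
  alloy A: σ_y = 285.4 MPa, ρ = 1840 kg/m³
  alloy Q: σ_y = 67.36 MPa, ρ = 1201 kg/m³
  alloy R: σ_y = 594.0 MPa, ρ = 10290 kg/m³
  alloy A: M = 23.6×10⁻³
  alloy C: M = 20.2×10⁻³
  alloy W: M = 19.9×10⁻³
  alloy Q: M = 13.8×10⁻³
  alloy R: M = 6.87×10⁻³
  alloy X: M = 4.68×10⁻³
Alloy A has the largest M.

alloy A, M = 23.6×10⁻³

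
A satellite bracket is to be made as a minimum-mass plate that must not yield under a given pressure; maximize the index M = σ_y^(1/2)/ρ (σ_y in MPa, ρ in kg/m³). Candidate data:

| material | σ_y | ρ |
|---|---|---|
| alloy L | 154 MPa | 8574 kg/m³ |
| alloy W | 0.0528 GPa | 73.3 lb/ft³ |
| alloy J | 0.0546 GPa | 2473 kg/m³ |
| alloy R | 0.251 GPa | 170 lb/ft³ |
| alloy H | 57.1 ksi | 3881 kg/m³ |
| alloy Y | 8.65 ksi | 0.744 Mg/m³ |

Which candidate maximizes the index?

Putting every candidate on a common basis:
  alloy L: σ_y = 154.0 MPa, ρ = 8574 kg/m³
  alloy W: σ_y = 52.80 MPa, ρ = 1174 kg/m³
  alloy J: σ_y = 54.60 MPa, ρ = 2473 kg/m³
  alloy R: σ_y = 251.0 MPa, ρ = 2723 kg/m³
  alloy H: σ_y = 393.7 MPa, ρ = 3881 kg/m³
  alloy Y: σ_y = 59.64 MPa, ρ = 744.0 kg/m³
  alloy Y: M = 10.4×10⁻³
  alloy W: M = 6.19×10⁻³
  alloy R: M = 5.82×10⁻³
  alloy H: M = 5.11×10⁻³
  alloy J: M = 2.99×10⁻³
  alloy L: M = 1.45×10⁻³
Highest index: alloy Y.

alloy Y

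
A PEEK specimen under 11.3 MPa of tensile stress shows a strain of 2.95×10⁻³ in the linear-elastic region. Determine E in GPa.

E = σ/ε = 11.3 MPa / 2.95×10⁻³ = 3831 MPa = 3.83 GPa.

3.83 GPa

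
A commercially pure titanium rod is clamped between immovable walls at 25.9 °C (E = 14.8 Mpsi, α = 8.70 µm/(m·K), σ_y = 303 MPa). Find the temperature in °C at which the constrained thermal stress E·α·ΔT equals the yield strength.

367 °C

E = 14.8 Mpsi = 102.0 GPa.
E·α·ΔT = 303.0 MPa ⇒ ΔT = 303.0 / (102.0×10³ × 8.70×10⁻⁶) = 341.3 K.
T = 25.9 + 341.3 = 367.2 °C.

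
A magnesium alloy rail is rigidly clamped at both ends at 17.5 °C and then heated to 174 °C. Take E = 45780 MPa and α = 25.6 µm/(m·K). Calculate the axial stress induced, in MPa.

183 MPa

E = 45780 MPa = 45.78 GPa.
ΔT = 156.5 K. Constrained thermal stress σ = E·α·ΔT = 45.78×10³ MPa × 25.6×10⁻⁶ × 156.5 = 183 MPa (compressive).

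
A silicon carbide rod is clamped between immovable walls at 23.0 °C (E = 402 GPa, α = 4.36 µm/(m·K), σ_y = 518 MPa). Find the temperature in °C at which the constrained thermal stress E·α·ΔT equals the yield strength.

319 °C

E·α·ΔT = 518.0 MPa ⇒ ΔT = 518.0 / (402.0×10³ × 4.36×10⁻⁶) = 295.5 K.
T = 23.0 + 295.5 = 318.5 °C.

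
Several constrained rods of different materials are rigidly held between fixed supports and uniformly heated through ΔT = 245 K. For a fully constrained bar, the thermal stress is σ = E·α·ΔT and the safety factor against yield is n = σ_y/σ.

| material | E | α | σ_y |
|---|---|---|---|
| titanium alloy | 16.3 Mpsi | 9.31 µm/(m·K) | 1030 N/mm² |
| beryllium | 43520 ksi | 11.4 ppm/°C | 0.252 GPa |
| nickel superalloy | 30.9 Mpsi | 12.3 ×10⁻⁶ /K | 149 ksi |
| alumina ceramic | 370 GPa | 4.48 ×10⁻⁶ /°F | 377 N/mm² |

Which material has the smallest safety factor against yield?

beryllium

Converting E to GPa, α to ×10⁻⁶/K, σ_y to MPa, then σ and n for each:
  titanium alloy: E = 112.4, α = 9.31, σ_y = 1030 → σ = 256 MPa, n = 4.02
  beryllium: E = 300.1, α = 11.4, σ_y = 252.0 → σ = 838 MPa, n = 0.301
  nickel superalloy: E = 213.0, α = 12.3, σ_y = 1027 → σ = 642 MPa, n = 1.60
  alumina ceramic: E = 370.0, α = 8.06, σ_y = 377.0 → σ = 731 MPa, n = 0.516
The minimum is beryllium at n = 0.301.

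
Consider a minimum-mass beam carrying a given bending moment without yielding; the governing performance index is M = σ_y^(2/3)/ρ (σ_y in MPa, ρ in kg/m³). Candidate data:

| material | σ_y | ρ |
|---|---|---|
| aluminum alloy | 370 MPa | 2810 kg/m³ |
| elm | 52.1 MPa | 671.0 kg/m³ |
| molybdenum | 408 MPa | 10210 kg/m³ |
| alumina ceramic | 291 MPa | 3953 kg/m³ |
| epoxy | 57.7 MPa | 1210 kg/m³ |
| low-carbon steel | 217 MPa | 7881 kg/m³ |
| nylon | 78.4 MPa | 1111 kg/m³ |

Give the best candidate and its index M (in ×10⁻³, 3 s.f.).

Evaluate M for each candidate:
  elm: M = 20.8×10⁻³
  aluminum alloy: M = 18.3×10⁻³
  nylon: M = 16.5×10⁻³
  epoxy: M = 12.3×10⁻³
  alumina ceramic: M = 11.1×10⁻³
  molybdenum: M = 5.39×10⁻³
  low-carbon steel: M = 4.58×10⁻³
Highest index: elm.

elm, M = 20.8×10⁻³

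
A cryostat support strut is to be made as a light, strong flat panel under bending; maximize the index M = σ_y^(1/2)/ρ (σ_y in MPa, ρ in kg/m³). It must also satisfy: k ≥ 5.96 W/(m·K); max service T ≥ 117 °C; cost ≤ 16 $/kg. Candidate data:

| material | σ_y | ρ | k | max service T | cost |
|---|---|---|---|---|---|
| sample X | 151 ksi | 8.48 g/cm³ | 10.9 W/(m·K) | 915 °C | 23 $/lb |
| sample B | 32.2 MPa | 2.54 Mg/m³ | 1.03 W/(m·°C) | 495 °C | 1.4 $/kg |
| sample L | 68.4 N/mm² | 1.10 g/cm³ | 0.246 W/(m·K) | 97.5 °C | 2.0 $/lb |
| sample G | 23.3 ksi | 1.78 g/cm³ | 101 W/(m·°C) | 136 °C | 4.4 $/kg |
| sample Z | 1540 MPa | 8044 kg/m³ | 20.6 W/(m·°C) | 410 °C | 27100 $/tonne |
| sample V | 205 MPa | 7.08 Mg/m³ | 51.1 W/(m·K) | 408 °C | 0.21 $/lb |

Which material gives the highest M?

Screen on constraints: k ≥ 5.96 W/(m·K); max service T ≥ 117 °C; cost ≤ 16 $/kg. Survivors: sample G, sample V.
In SI units:
  sample G: σ_y = 160.6 MPa, ρ = 1780 kg/m³
  sample V: σ_y = 205.0 MPa, ρ = 7080 kg/m³
  sample G: M = 7.12×10⁻³
  sample V: M = 2.02×10⁻³
Sample G has the largest M.

sample G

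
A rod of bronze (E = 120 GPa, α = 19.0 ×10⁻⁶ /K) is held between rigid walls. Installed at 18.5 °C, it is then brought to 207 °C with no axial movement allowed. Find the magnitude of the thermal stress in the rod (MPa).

ΔT = 188.5 K. Constrained thermal stress σ = E·α·ΔT = 120.0×10³ MPa × 19.0×10⁻⁶ × 188.5 = 430 MPa (compressive).

430 MPa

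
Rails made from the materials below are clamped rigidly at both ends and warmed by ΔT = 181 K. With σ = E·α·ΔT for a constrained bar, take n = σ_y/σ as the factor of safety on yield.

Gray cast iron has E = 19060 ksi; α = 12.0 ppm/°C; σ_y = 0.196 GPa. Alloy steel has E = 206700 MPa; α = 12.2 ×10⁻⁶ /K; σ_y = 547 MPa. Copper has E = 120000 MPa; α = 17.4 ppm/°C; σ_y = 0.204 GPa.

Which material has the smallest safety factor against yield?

copper

Per material, after unit conversion:
  gray cast iron: E = 131.4, α = 12.0, σ_y = 196.0 → σ = 285 MPa, n = 0.687
  alloy steel: E = 206.7, α = 12.2, σ_y = 547.0 → σ = 456 MPa, n = 1.20
  copper: E = 120.0, α = 17.4, σ_y = 204.0 → σ = 378 MPa, n = 0.540
Copper has the lowest safety factor, n = 0.540.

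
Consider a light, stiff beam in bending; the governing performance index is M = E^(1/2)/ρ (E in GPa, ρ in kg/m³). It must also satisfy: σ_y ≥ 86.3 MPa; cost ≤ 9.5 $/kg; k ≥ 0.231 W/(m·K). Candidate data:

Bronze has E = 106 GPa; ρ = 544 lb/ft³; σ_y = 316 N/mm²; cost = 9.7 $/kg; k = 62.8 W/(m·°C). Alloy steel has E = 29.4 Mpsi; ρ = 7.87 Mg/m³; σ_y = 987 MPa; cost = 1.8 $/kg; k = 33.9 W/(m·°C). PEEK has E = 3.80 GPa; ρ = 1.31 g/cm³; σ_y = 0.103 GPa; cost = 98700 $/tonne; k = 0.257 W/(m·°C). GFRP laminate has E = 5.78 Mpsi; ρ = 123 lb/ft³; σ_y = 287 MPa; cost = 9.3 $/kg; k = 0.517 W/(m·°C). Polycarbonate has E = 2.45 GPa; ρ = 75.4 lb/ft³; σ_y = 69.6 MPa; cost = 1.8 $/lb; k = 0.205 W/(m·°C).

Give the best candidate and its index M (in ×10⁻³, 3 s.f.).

Screen on constraints: σ_y ≥ 86.3 MPa; cost ≤ 9.5 $/kg; k ≥ 0.231 W/(m·K). Survivors: alloy steel, GFRP laminate.
In SI units:
  alloy steel: E = 202.7 GPa, ρ = 7870 kg/m³
  GFRP laminate: E = 39.85 GPa, ρ = 1970 kg/m³
  GFRP laminate: M = 3.20×10⁻³
  alloy steel: M = 1.81×10⁻³
GFRP laminate ranks first.

GFRP laminate, M = 3.20×10⁻³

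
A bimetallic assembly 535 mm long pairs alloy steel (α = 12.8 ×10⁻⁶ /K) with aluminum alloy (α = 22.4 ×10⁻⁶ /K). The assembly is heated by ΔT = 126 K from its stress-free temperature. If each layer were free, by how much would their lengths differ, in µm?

647 µm

Δα = |12.8 − 22.4|×10⁻⁶/K = 9.60×10⁻⁶/K.
ΔL_mismatch = Δα·L·ΔT = 9.60×10⁻⁶ × 535.0 mm × 126.0 K = 647 µm.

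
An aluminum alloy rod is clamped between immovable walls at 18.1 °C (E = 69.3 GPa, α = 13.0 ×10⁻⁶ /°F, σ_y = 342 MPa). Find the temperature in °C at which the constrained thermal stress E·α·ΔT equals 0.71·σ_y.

α = 13.0×10⁻⁶/°F × 9/5 = 23.4×10⁻⁶/K.
E·α·ΔT = 242.8 MPa ⇒ ΔT = 242.8 / (69.30×10³ × 23.4×10⁻⁶) = 149.7 K.
T = 18.1 + 149.7 = 167.8 °C.

168 °C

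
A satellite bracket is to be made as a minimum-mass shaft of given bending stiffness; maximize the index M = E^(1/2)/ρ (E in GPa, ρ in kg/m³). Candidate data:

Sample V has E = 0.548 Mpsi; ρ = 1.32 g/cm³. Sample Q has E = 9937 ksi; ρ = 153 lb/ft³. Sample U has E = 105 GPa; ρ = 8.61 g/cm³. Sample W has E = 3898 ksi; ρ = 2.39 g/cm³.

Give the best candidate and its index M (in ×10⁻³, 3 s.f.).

Normalizing units and computing the index:
  sample V: E = 3.778 GPa, ρ = 1320 kg/m³
  sample Q: E = 68.51 GPa, ρ = 2451 kg/m³
  sample U: E = 105.0 GPa, ρ = 8610 kg/m³
  sample W: E = 26.88 GPa, ρ = 2390 kg/m³
  sample Q: M = 3.38×10⁻³
  sample W: M = 2.17×10⁻³
  sample V: M = 1.47×10⁻³
  sample U: M = 1.19×10⁻³
Sample Q has the largest M.

sample Q, M = 3.38×10⁻³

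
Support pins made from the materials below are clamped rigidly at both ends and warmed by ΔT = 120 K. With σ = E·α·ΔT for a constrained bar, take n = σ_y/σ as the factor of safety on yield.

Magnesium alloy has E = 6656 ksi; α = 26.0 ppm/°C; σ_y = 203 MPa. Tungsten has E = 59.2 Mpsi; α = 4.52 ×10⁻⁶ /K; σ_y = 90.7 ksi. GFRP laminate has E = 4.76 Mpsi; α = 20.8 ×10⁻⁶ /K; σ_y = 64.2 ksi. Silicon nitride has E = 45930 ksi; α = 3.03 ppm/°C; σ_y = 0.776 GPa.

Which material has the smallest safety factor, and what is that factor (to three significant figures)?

Converting E to GPa, α to ×10⁻⁶/K, σ_y to MPa, then σ and n for each:
  magnesium alloy: E = 45.89, α = 26.0, σ_y = 203.0 → σ = 143 MPa, n = 1.42
  tungsten: E = 408.2, α = 4.52, σ_y = 625.4 → σ = 221 MPa, n = 2.82
  GFRP laminate: E = 32.82, α = 20.8, σ_y = 442.6 → σ = 81.9 MPa, n = 5.40
  silicon nitride: E = 316.7, α = 3.03, σ_y = 776.0 → σ = 115 MPa, n = 6.74
Smallest n: magnesium alloy with n = 1.42.

magnesium alloy, n = 1.42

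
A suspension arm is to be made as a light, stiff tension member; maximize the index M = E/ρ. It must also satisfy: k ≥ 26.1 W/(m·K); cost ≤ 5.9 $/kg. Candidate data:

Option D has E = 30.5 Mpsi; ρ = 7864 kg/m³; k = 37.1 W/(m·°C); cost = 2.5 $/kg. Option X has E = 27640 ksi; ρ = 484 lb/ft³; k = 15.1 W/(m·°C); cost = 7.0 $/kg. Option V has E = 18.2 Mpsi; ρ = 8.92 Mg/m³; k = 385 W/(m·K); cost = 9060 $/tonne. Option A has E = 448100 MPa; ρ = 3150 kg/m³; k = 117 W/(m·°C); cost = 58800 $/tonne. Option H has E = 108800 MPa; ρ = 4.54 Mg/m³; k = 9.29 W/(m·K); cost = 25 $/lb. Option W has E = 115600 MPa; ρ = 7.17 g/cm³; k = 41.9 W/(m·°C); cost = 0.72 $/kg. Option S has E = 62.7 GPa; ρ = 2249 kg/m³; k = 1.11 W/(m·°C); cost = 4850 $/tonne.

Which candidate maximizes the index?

option D

Screen on constraints: k ≥ 26.1 W/(m·K); cost ≤ 5.9 $/kg. Survivors: option D, option W.
Putting every candidate on a common basis:
  option D: E = 210.3 GPa, ρ = 7864 kg/m³
  option W: E = 115.6 GPa, ρ = 7170 kg/m³
  option D: M = 26.7 MN·m/kg
  option W: M = 16.1 MN·m/kg
Option D ranks first.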